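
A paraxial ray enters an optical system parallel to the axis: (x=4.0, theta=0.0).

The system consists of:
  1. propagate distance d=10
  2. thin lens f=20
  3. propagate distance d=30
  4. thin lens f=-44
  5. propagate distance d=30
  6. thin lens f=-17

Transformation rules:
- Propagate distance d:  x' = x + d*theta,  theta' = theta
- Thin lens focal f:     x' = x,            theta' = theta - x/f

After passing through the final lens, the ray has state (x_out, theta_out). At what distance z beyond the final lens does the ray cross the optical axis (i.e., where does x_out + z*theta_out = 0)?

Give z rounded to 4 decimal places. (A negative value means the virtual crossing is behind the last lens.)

Initial: x=4.0000 theta=0.0000
After 1 (propagate distance d=10): x=4.0000 theta=0.0000
After 2 (thin lens f=20): x=4.0000 theta=-0.2000
After 3 (propagate distance d=30): x=-2.0000 theta=-0.2000
After 4 (thin lens f=-44): x=-2.0000 theta=-27/110 (≈-0.2455)
After 5 (propagate distance d=30): x=-103/11 (≈-9.3636) theta=-27/110 (≈-0.2455)
After 6 (thin lens f=-17): x=-103/11 (≈-9.3636) theta=-1489/1870 (≈-0.7963)
z_focus = -x_out/theta_out = -(-103/11)/(-1489/1870) = -17510/1489 ≈ -11.7596
Rounded to 4 decimal places: z = -11.7596

Answer: -11.7596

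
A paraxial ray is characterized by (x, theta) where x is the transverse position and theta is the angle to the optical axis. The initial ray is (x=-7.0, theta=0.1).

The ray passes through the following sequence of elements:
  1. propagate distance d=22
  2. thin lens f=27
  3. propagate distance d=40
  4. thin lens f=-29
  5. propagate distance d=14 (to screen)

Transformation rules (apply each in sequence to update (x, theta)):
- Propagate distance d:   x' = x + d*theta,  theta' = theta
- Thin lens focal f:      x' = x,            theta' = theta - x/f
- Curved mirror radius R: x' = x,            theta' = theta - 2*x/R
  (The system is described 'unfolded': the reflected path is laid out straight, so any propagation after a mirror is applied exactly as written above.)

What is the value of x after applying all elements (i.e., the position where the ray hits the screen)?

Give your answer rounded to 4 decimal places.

Initial: x=-7.0000 theta=0.1000
After 1 (propagate distance d=22): x=-4.8000 theta=0.1000
After 2 (thin lens f=27): x=-4.8000 theta=5/18 (≈0.2778)
After 3 (propagate distance d=40): x=284/45 (≈6.3111) theta=5/18 (≈0.2778)
After 4 (thin lens f=-29): x=284/45 (≈6.3111) theta=431/870 (≈0.4954)
After 5 (propagate distance d=14 (to screen)): x=17287/1305 (≈13.2467) theta=431/870 (≈0.4954)
Rounded to 4 decimal places: x = 13.2467

Answer: 13.2467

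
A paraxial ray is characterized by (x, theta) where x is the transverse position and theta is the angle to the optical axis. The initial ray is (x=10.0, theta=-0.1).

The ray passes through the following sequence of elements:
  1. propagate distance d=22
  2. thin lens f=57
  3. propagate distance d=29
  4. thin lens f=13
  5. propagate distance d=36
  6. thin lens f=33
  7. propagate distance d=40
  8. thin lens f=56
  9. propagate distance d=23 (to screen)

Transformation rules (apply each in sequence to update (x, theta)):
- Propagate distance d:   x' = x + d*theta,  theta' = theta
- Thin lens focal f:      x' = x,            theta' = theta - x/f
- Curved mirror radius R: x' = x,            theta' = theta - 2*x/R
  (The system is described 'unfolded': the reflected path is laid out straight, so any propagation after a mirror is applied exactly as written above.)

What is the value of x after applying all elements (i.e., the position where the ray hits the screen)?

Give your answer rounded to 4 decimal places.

Answer: -6.0043

Derivation:
Initial: x=10.0000 theta=-0.1000
After 1 (propagate distance d=22): x=7.8000 theta=-0.1000
After 2 (thin lens f=57): x=7.8000 theta=-9/38 (≈-0.2368)
After 3 (propagate distance d=29): x=177/190 (≈0.9316) theta=-9/38 (≈-0.2368)
After 4 (thin lens f=13): x=177/190 (≈0.9316) theta=-381/1235 (≈-0.3085)
After 5 (propagate distance d=36): x=-25131/2470 (≈-10.1745) theta=-381/1235 (≈-0.3085)
After 6 (thin lens f=33): x=-25131/2470 (≈-10.1745) theta=-1/5434 (≈-0.0002)
After 7 (propagate distance d=40): x=-276641/27170 (≈-10.1819) theta=-1/5434 (≈-0.0002)
After 8 (thin lens f=56): x=-276641/27170 (≈-10.1819) theta=276361/1521520 (≈0.1816)
After 9 (propagate distance d=23 (to screen)): x=-9135593/1521520 (≈-6.0043) theta=276361/1521520 (≈0.1816)
Rounded to 4 decimal places: x = -6.0043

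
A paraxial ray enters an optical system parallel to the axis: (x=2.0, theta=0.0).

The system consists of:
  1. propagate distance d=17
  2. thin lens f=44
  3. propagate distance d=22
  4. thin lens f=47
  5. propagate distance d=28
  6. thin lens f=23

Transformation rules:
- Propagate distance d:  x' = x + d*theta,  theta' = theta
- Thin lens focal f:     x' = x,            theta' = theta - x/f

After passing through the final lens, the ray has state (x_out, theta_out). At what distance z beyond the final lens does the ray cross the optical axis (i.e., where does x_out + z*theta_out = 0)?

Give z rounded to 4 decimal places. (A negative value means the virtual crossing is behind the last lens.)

Initial: x=2.0000 theta=0.0000
After 1 (propagate distance d=17): x=2.0000 theta=0.0000
After 2 (thin lens f=44): x=2.0000 theta=-1/22 (≈-0.0455)
After 3 (propagate distance d=22): x=1.0000 theta=-1/22 (≈-0.0455)
After 4 (thin lens f=47): x=1.0000 theta=-69/1034 (≈-0.0667)
After 5 (propagate distance d=28): x=-449/517 (≈-0.8685) theta=-69/1034 (≈-0.0667)
After 6 (thin lens f=23): x=-449/517 (≈-0.8685) theta=-689/23782 (≈-0.0290)
z_focus = -x_out/theta_out = -(-449/517)/(-689/23782) = -20654/689 ≈ -29.9768
Rounded to 4 decimal places: z = -29.9768

Answer: -29.9768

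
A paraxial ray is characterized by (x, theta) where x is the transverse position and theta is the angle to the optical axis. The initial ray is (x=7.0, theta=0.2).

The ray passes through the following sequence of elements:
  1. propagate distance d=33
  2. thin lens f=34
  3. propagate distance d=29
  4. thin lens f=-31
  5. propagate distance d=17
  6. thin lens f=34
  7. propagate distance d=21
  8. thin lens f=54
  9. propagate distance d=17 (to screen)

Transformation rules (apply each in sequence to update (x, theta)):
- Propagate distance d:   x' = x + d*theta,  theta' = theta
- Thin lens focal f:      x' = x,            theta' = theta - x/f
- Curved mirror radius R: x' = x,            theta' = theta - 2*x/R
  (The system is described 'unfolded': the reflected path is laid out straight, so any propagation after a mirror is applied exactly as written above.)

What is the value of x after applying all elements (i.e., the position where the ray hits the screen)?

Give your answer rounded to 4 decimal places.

Answer: -0.4453

Derivation:
Initial: x=7.0000 theta=0.2000
After 1 (propagate distance d=33): x=13.6000 theta=0.2000
After 2 (thin lens f=34): x=13.6000 theta=-0.2000
After 3 (propagate distance d=29): x=7.8000 theta=-0.2000
After 4 (thin lens f=-31): x=7.8000 theta=8/155 (≈0.0516)
After 5 (propagate distance d=17): x=269/31 (≈8.6774) theta=8/155 (≈0.0516)
After 6 (thin lens f=34): x=269/31 (≈8.6774) theta=-1073/5270 (≈-0.2036)
After 7 (propagate distance d=21): x=23197/5270 (≈4.4017) theta=-1073/5270 (≈-0.2036)
After 8 (thin lens f=54): x=23197/5270 (≈4.4017) theta=-81139/284580 (≈-0.2851)
After 9 (propagate distance d=17 (to screen)): x=-25345/56916 (≈-0.4453) theta=-81139/284580 (≈-0.2851)
Rounded to 4 decimal places: x = -0.4453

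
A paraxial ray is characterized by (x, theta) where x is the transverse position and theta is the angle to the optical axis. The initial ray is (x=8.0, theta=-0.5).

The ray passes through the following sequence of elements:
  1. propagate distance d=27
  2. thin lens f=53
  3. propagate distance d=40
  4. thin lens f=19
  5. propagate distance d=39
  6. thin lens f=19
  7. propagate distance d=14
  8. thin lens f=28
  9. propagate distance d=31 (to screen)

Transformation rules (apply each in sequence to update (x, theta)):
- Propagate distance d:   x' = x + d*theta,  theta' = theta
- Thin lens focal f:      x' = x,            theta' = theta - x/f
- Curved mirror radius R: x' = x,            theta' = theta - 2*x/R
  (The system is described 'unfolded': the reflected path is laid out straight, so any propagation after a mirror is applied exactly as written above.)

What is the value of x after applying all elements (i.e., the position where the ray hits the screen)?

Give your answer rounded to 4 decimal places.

Initial: x=8.0000 theta=-0.5000
After 1 (propagate distance d=27): x=-5.5000 theta=-0.5000
After 2 (thin lens f=53): x=-5.5000 theta=-21/53 (≈-0.3962)
After 3 (propagate distance d=40): x=-2263/106 (≈-21.3491) theta=-21/53 (≈-0.3962)
After 4 (thin lens f=19): x=-2263/106 (≈-21.3491) theta=1465/2014 (≈0.7274)
After 5 (propagate distance d=39): x=7069/1007 (≈7.0199) theta=1465/2014 (≈0.7274)
After 6 (thin lens f=19): x=7069/1007 (≈7.0199) theta=13697/38266 (≈0.3579)
After 7 (propagate distance d=14): x=230190/19133 (≈12.0310) theta=13697/38266 (≈0.3579)
After 8 (thin lens f=28): x=230190/19133 (≈12.0310) theta=-9608/133931 (≈-0.0717)
After 9 (propagate distance d=31 (to screen)): x=1313482/133931 (≈9.8072) theta=-9608/133931 (≈-0.0717)
Rounded to 4 decimal places: x = 9.8072

Answer: 9.8072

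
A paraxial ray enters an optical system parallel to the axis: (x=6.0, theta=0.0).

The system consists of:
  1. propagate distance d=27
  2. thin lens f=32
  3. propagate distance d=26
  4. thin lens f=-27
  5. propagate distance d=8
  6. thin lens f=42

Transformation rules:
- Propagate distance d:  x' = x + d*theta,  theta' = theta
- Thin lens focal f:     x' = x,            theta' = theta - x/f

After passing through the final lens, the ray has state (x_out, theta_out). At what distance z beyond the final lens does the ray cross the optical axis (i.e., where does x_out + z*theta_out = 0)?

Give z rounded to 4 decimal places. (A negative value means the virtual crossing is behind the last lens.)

Answer: -0.2877

Derivation:
Initial: x=6.0000 theta=0.0000
After 1 (propagate distance d=27): x=6.0000 theta=0.0000
After 2 (thin lens f=32): x=6.0000 theta=-0.1875
After 3 (propagate distance d=26): x=1.1250 theta=-0.1875
After 4 (thin lens f=-27): x=1.1250 theta=-7/48 (≈-0.1458)
After 5 (propagate distance d=8): x=-1/24 (≈-0.0417) theta=-7/48 (≈-0.1458)
After 6 (thin lens f=42): x=-1/24 (≈-0.0417) theta=-73/504 (≈-0.1448)
z_focus = -x_out/theta_out = -(-1/24)/(-73/504) = -21/73 ≈ -0.2877
Rounded to 4 decimal places: z = -0.2877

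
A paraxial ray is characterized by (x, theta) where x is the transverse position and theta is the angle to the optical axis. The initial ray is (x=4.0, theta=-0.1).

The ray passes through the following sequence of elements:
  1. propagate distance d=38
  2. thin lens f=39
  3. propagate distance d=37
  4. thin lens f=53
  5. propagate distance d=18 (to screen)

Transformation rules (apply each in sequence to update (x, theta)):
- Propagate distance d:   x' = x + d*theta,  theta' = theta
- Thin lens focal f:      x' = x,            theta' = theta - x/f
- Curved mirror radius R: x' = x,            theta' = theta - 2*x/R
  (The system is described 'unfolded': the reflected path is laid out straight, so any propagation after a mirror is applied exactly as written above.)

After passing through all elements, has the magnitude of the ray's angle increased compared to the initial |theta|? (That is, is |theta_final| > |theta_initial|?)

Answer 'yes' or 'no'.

Initial: x=4.0000 theta=-0.1000
After 1 (propagate distance d=38): x=0.2000 theta=-0.1000
After 2 (thin lens f=39): x=0.2000 theta=-41/390 (≈-0.1051)
After 3 (propagate distance d=37): x=-1439/390 (≈-3.6897) theta=-41/390 (≈-0.1051)
After 4 (thin lens f=53): x=-1439/390 (≈-3.6897) theta=-367/10335 (≈-0.0355)
After 5 (propagate distance d=18 (to screen)): x=-6883/1590 (≈-4.3289) theta=-367/10335 (≈-0.0355)
|theta_initial|=0.1000 |theta_final|=367/10335 (≈0.0355) -> not increased

Answer: no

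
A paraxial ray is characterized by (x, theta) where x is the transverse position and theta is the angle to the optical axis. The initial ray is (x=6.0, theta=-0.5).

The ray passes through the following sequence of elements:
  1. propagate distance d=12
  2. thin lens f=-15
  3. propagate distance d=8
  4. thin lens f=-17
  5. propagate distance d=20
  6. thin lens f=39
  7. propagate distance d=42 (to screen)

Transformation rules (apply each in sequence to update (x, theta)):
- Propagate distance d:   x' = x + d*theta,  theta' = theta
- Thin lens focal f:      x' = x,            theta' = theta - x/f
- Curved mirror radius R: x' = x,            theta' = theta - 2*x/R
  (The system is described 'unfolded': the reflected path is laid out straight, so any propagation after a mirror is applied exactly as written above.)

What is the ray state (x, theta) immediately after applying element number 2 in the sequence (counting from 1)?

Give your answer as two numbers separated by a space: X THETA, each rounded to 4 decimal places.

Answer: 0.0000 -0.5000

Derivation:
Initial: x=6.0000 theta=-0.5000
After 1 (propagate distance d=12): x=0.0000 theta=-0.5000
After 2 (thin lens f=-15): x=0.0000 theta=-0.5000
Rounded to 4 decimal places: x = 0.0000, theta = -0.5000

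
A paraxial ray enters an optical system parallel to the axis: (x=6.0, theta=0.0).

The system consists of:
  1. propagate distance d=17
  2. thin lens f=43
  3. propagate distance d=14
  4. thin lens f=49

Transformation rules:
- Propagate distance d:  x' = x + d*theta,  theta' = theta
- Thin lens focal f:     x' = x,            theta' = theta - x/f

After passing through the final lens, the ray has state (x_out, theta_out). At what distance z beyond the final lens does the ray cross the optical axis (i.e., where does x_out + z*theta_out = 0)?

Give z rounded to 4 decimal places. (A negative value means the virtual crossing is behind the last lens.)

Initial: x=6.0000 theta=0.0000
After 1 (propagate distance d=17): x=6.0000 theta=0.0000
After 2 (thin lens f=43): x=6.0000 theta=-6/43 (≈-0.1395)
After 3 (propagate distance d=14): x=174/43 (≈4.0465) theta=-6/43 (≈-0.1395)
After 4 (thin lens f=49): x=174/43 (≈4.0465) theta=-468/2107 (≈-0.2221)
z_focus = -x_out/theta_out = -(174/43)/(-468/2107) = 1421/78 ≈ 18.2179
Rounded to 4 decimal places: z = 18.2179

Answer: 18.2179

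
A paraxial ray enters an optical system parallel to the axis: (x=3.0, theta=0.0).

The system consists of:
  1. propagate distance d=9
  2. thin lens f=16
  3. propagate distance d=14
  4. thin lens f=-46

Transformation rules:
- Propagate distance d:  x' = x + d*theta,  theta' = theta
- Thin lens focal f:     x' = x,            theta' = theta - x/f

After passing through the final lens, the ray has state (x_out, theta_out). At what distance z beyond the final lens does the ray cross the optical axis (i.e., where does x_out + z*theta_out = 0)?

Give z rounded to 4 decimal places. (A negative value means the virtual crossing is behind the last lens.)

Initial: x=3.0000 theta=0.0000
After 1 (propagate distance d=9): x=3.0000 theta=0.0000
After 2 (thin lens f=16): x=3.0000 theta=-0.1875
After 3 (propagate distance d=14): x=0.3750 theta=-0.1875
After 4 (thin lens f=-46): x=0.3750 theta=-33/184 (≈-0.1793)
z_focus = -x_out/theta_out = -(0.3750)/(-33/184) = 23/11 ≈ 2.0909
Rounded to 4 decimal places: z = 2.0909

Answer: 2.0909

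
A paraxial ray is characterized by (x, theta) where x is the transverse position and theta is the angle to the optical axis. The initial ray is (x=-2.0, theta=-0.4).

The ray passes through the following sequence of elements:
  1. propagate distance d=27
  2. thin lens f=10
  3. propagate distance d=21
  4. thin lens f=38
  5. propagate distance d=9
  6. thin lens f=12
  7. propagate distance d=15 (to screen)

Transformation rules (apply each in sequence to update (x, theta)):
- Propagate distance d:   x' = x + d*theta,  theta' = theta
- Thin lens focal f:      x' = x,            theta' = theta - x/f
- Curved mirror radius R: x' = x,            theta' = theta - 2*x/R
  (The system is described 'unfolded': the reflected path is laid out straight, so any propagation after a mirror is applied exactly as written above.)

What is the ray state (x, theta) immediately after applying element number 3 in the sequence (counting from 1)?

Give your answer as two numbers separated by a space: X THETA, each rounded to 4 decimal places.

Answer: 5.6800 0.8800

Derivation:
Initial: x=-2.0000 theta=-0.4000
After 1 (propagate distance d=27): x=-12.8000 theta=-0.4000
After 2 (thin lens f=10): x=-12.8000 theta=0.8800
After 3 (propagate distance d=21): x=5.6800 theta=0.8800
Rounded to 4 decimal places: x = 5.6800, theta = 0.8800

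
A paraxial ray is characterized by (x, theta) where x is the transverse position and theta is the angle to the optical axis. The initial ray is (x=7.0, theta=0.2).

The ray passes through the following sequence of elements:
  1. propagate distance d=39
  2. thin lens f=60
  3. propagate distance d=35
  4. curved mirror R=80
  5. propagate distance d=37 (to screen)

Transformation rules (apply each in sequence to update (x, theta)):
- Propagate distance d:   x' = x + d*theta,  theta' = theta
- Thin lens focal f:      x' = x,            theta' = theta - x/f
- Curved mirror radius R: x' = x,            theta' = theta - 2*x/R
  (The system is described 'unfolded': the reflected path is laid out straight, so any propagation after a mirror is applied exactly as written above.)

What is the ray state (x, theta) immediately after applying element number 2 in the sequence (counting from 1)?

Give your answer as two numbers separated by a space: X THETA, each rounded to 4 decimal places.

Answer: 14.8000 -0.0467

Derivation:
Initial: x=7.0000 theta=0.2000
After 1 (propagate distance d=39): x=14.8000 theta=0.2000
After 2 (thin lens f=60): x=14.8000 theta=-7/150 (≈-0.0467)
Rounded to 4 decimal places: x = 14.8000, theta = -0.0467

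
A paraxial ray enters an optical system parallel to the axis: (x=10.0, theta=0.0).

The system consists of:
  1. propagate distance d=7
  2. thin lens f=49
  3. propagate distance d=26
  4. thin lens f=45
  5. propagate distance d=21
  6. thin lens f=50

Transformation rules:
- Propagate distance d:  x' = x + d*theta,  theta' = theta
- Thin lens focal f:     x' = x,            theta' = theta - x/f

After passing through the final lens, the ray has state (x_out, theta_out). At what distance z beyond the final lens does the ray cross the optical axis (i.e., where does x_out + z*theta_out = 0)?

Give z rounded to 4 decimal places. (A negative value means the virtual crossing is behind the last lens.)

Answer: -6.5348

Derivation:
Initial: x=10.0000 theta=0.0000
After 1 (propagate distance d=7): x=10.0000 theta=0.0000
After 2 (thin lens f=49): x=10.0000 theta=-10/49 (≈-0.2041)
After 3 (propagate distance d=26): x=230/49 (≈4.6939) theta=-10/49 (≈-0.2041)
After 4 (thin lens f=45): x=230/49 (≈4.6939) theta=-136/441 (≈-0.3084)
After 5 (propagate distance d=21): x=-262/147 (≈-1.7823) theta=-136/441 (≈-0.3084)
After 6 (thin lens f=50): x=-262/147 (≈-1.7823) theta=-3007/11025 (≈-0.2727)
z_focus = -x_out/theta_out = -(-262/147)/(-3007/11025) = -19650/3007 ≈ -6.5348
Rounded to 4 decimal places: z = -6.5348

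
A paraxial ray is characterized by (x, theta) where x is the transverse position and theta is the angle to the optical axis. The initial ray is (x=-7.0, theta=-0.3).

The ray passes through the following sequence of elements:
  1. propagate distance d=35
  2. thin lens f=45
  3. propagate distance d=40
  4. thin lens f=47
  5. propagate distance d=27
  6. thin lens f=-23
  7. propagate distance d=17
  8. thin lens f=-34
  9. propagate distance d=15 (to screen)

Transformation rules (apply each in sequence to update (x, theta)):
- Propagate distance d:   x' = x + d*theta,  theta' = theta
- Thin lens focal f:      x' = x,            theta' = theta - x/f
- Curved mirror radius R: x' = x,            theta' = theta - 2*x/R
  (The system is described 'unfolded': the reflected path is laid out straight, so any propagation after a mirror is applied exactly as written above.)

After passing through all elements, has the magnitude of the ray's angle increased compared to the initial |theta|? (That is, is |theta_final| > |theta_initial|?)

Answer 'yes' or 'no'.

Answer: no

Derivation:
Initial: x=-7.0000 theta=-0.3000
After 1 (propagate distance d=35): x=-17.5000 theta=-0.3000
After 2 (thin lens f=45): x=-17.5000 theta=4/45 (≈0.0889)
After 3 (propagate distance d=40): x=-251/18 (≈-13.9444) theta=4/45 (≈0.0889)
After 4 (thin lens f=47): x=-251/18 (≈-13.9444) theta=1631/4230 (≈0.3856)
After 5 (propagate distance d=27): x=-7474/2115 (≈-3.5338) theta=1631/4230 (≈0.3856)
After 6 (thin lens f=-23): x=-7474/2115 (≈-3.5338) theta=4513/19458 (≈0.2319)
After 7 (propagate distance d=17): x=13267/32430 (≈0.4091) theta=4513/19458 (≈0.2319)
After 8 (thin lens f=-34): x=13267/32430 (≈0.4091) theta=807011/3307860 (≈0.2440)
After 9 (propagate distance d=15 (to screen)): x=4486133/1102620 (≈4.0686) theta=807011/3307860 (≈0.2440)
|theta_initial|=0.3000 |theta_final|=807011/3307860 (≈0.2440) -> not increased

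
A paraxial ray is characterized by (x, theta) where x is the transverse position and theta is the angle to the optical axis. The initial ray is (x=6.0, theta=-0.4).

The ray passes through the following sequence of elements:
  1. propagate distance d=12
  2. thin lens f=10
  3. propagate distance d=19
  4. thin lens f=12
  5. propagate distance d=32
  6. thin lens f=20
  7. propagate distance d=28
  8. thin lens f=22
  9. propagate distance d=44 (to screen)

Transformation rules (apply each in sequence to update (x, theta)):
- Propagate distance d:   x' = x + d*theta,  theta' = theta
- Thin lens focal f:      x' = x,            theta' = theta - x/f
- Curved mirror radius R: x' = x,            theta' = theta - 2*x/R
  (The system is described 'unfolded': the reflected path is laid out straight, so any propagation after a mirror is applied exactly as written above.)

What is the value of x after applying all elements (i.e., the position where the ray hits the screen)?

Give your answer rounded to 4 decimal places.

Initial: x=6.0000 theta=-0.4000
After 1 (propagate distance d=12): x=1.2000 theta=-0.4000
After 2 (thin lens f=10): x=1.2000 theta=-0.5200
After 3 (propagate distance d=19): x=-8.6800 theta=-0.5200
After 4 (thin lens f=12): x=-8.6800 theta=61/300 (≈0.2033)
After 5 (propagate distance d=32): x=-163/75 (≈-2.1733) theta=61/300 (≈0.2033)
After 6 (thin lens f=20): x=-163/75 (≈-2.1733) theta=0.3120
After 7 (propagate distance d=28): x=2461/375 (≈6.5627) theta=0.3120
After 8 (thin lens f=22): x=2461/375 (≈6.5627) theta=113/8250 (≈0.0137)
After 9 (propagate distance d=44 (to screen)): x=2687/375 (≈7.1653) theta=113/8250 (≈0.0137)
Rounded to 4 decimal places: x = 7.1653

Answer: 7.1653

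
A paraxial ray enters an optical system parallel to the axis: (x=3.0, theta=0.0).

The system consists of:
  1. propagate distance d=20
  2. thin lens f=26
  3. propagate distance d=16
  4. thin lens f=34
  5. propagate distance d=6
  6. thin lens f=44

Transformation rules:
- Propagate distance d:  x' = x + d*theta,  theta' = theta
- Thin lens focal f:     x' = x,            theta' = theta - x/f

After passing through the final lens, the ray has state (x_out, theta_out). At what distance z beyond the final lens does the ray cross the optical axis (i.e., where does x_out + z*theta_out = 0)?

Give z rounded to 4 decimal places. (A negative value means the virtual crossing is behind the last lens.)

Initial: x=3.0000 theta=0.0000
After 1 (propagate distance d=20): x=3.0000 theta=0.0000
After 2 (thin lens f=26): x=3.0000 theta=-3/26 (≈-0.1154)
After 3 (propagate distance d=16): x=15/13 (≈1.1538) theta=-3/26 (≈-0.1154)
After 4 (thin lens f=34): x=15/13 (≈1.1538) theta=-33/221 (≈-0.1493)
After 5 (propagate distance d=6): x=57/221 (≈0.2579) theta=-33/221 (≈-0.1493)
After 6 (thin lens f=44): x=57/221 (≈0.2579) theta=-1509/9724 (≈-0.1552)
z_focus = -x_out/theta_out = -(57/221)/(-1509/9724) = 836/503 ≈ 1.6620
Rounded to 4 decimal places: z = 1.6620

Answer: 1.6620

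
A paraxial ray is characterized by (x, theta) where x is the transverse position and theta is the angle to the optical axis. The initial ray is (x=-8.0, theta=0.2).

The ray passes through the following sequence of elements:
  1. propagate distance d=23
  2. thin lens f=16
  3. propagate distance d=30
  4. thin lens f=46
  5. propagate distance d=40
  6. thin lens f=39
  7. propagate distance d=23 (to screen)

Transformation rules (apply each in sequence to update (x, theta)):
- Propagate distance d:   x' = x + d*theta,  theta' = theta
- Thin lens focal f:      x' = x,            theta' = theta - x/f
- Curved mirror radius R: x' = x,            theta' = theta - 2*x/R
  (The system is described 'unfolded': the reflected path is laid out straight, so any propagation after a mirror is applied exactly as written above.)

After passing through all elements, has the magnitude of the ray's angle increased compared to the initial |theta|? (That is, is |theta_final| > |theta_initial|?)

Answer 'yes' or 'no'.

Initial: x=-8.0000 theta=0.2000
After 1 (propagate distance d=23): x=-3.4000 theta=0.2000
After 2 (thin lens f=16): x=-3.4000 theta=0.4125
After 3 (propagate distance d=30): x=8.9750 theta=0.4125
After 4 (thin lens f=46): x=8.9750 theta=5/23 (≈0.2174)
After 5 (propagate distance d=40): x=16257/920 (≈17.6707) theta=5/23 (≈0.2174)
After 6 (thin lens f=39): x=16257/920 (≈17.6707) theta=-2819/11960 (≈-0.2357)
After 7 (propagate distance d=23 (to screen)): x=18313/1495 (≈12.2495) theta=-2819/11960 (≈-0.2357)
|theta_initial|=0.2000 |theta_final|=2819/11960 (≈0.2357) -> increased

Answer: yes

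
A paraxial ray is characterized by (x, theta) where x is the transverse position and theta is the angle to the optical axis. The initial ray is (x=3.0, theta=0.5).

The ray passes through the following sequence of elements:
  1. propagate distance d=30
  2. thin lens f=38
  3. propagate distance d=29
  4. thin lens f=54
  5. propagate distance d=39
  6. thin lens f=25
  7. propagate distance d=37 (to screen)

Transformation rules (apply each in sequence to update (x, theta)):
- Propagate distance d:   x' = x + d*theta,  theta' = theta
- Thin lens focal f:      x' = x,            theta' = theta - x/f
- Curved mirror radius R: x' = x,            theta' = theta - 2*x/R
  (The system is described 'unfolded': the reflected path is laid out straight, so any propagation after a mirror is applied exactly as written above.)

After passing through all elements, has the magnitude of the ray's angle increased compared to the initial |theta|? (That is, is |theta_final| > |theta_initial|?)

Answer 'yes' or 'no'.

Answer: yes

Derivation:
Initial: x=3.0000 theta=0.5000
After 1 (propagate distance d=30): x=18.0000 theta=0.5000
After 2 (thin lens f=38): x=18.0000 theta=1/38 (≈0.0263)
After 3 (propagate distance d=29): x=713/38 (≈18.7632) theta=1/38 (≈0.0263)
After 4 (thin lens f=54): x=713/38 (≈18.7632) theta=-659/2052 (≈-0.3212)
After 5 (propagate distance d=39): x=4267/684 (≈6.2383) theta=-659/2052 (≈-0.3212)
After 6 (thin lens f=25): x=4267/684 (≈6.2383) theta=-7319/12825 (≈-0.5707)
After 7 (propagate distance d=37 (to screen)): x=-763187/51300 (≈-14.8769) theta=-7319/12825 (≈-0.5707)
|theta_initial|=0.5000 |theta_final|=7319/12825 (≈0.5707) -> increased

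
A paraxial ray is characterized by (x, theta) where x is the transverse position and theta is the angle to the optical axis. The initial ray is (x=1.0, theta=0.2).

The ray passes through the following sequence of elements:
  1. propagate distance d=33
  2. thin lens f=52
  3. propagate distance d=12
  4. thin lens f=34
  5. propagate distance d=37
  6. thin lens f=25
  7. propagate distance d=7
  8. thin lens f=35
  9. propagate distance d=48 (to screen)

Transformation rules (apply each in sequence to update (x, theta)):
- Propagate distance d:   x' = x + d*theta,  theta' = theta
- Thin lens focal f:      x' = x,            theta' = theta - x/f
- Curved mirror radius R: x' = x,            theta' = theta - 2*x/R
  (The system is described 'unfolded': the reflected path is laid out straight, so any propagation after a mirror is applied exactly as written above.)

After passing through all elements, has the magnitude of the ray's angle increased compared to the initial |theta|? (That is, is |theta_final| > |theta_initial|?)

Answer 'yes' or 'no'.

Answer: yes

Derivation:
Initial: x=1.0000 theta=0.2000
After 1 (propagate distance d=33): x=7.6000 theta=0.2000
After 2 (thin lens f=52): x=7.6000 theta=7/130 (≈0.0538)
After 3 (propagate distance d=12): x=536/65 (≈8.2462) theta=7/130 (≈0.0538)
After 4 (thin lens f=34): x=536/65 (≈8.2462) theta=-417/2210 (≈-0.1887)
After 5 (propagate distance d=37): x=43/34 (≈1.2647) theta=-417/2210 (≈-0.1887)
After 6 (thin lens f=25): x=43/34 (≈1.2647) theta=-1322/5525 (≈-0.2393)
After 7 (propagate distance d=7): x=-4533/11050 (≈-0.4102) theta=-1322/5525 (≈-0.2393)
After 8 (thin lens f=35): x=-4533/11050 (≈-0.4102) theta=-88007/386750 (≈-0.2276)
After 9 (propagate distance d=48 (to screen)): x=-257823/22750 (≈-11.3329) theta=-88007/386750 (≈-0.2276)
|theta_initial|=0.2000 |theta_final|=88007/386750 (≈0.2276) -> increased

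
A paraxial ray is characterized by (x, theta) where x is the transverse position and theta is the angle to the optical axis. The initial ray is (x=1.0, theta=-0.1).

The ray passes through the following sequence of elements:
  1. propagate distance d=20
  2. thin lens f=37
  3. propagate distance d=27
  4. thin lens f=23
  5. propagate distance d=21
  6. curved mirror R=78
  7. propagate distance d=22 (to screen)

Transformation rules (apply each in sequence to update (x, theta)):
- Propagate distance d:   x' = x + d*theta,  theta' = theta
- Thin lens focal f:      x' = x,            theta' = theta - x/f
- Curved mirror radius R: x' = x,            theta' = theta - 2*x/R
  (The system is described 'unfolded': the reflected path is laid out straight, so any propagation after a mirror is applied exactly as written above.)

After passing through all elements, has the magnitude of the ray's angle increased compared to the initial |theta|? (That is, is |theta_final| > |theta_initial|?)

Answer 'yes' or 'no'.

Initial: x=1.0000 theta=-0.1000
After 1 (propagate distance d=20): x=-1.0000 theta=-0.1000
After 2 (thin lens f=37): x=-1.0000 theta=-27/370 (≈-0.0730)
After 3 (propagate distance d=27): x=-1099/370 (≈-2.9703) theta=-27/370 (≈-0.0730)
After 4 (thin lens f=23): x=-1099/370 (≈-2.9703) theta=239/4255 (≈0.0562)
After 5 (propagate distance d=21): x=-15239/8510 (≈-1.7907) theta=239/4255 (≈0.0562)
After 6 (curved mirror R=78): x=-15239/8510 (≈-1.7907) theta=33881/331890 (≈0.1021)
After 7 (propagate distance d=22 (to screen)): x=151061/331890 (≈0.4552) theta=33881/331890 (≈0.1021)
|theta_initial|=0.1000 |theta_final|=33881/331890 (≈0.1021) -> increased

Answer: yes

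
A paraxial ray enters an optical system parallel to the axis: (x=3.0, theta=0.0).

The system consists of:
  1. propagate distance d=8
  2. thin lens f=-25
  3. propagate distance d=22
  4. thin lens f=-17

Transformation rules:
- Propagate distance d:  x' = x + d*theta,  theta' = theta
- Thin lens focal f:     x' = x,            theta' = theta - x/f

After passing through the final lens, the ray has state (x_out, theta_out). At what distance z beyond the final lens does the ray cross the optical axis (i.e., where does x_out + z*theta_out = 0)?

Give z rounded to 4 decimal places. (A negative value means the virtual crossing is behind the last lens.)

Answer: -12.4844

Derivation:
Initial: x=3.0000 theta=0.0000
After 1 (propagate distance d=8): x=3.0000 theta=0.0000
After 2 (thin lens f=-25): x=3.0000 theta=0.1200
After 3 (propagate distance d=22): x=5.6400 theta=0.1200
After 4 (thin lens f=-17): x=5.6400 theta=192/425 (≈0.4518)
z_focus = -x_out/theta_out = -(5.6400)/(192/425) = -799/64 ≈ -12.4844
Rounded to 4 decimal places: z = -12.4844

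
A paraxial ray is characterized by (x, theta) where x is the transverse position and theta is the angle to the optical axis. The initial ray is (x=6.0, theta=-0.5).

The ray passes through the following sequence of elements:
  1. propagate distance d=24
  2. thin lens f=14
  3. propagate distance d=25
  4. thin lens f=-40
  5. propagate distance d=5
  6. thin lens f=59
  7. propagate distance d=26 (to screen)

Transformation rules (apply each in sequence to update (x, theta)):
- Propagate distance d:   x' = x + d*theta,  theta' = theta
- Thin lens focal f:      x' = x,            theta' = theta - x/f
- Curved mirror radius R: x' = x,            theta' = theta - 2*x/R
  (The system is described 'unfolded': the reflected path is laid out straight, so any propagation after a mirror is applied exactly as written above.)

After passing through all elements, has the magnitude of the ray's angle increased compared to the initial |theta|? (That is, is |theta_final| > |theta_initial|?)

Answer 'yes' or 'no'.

Initial: x=6.0000 theta=-0.5000
After 1 (propagate distance d=24): x=-6.0000 theta=-0.5000
After 2 (thin lens f=14): x=-6.0000 theta=-1/14 (≈-0.0714)
After 3 (propagate distance d=25): x=-109/14 (≈-7.7857) theta=-1/14 (≈-0.0714)
After 4 (thin lens f=-40): x=-109/14 (≈-7.7857) theta=-149/560 (≈-0.2661)
After 5 (propagate distance d=5): x=-1021/112 (≈-9.1161) theta=-149/560 (≈-0.2661)
After 6 (thin lens f=59): x=-1021/112 (≈-9.1161) theta=-1843/16520 (≈-0.1116)
After 7 (propagate distance d=26 (to screen)): x=-397031/33040 (≈-12.0167) theta=-1843/16520 (≈-0.1116)
|theta_initial|=0.5000 |theta_final|=1843/16520 (≈0.1116) -> not increased

Answer: no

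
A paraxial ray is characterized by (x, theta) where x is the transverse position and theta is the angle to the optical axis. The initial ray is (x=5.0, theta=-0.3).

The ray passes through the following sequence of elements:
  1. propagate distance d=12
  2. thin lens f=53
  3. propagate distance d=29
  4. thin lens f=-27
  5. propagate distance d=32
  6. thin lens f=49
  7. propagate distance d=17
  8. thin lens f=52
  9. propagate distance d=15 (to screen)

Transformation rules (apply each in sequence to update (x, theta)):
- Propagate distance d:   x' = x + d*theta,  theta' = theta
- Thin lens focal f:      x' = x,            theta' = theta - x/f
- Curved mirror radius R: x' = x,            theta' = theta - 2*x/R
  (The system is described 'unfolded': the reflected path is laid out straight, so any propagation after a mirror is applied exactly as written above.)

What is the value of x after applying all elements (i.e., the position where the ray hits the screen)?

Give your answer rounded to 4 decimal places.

Initial: x=5.0000 theta=-0.3000
After 1 (propagate distance d=12): x=1.4000 theta=-0.3000
After 2 (thin lens f=53): x=1.4000 theta=-173/530 (≈-0.3264)
After 3 (propagate distance d=29): x=-855/106 (≈-8.0660) theta=-173/530 (≈-0.3264)
After 4 (thin lens f=-27): x=-855/106 (≈-8.0660) theta=-497/795 (≈-0.6252)
After 5 (propagate distance d=32): x=-44633/1590 (≈-28.0711) theta=-497/795 (≈-0.6252)
After 6 (thin lens f=49): x=-44633/1590 (≈-28.0711) theta=-4073/77910 (≈-0.0523)
After 7 (propagate distance d=17): x=-376043/12985 (≈-28.9598) theta=-4073/77910 (≈-0.0523)
After 8 (thin lens f=52): x=-376043/12985 (≈-28.9598) theta=146033/289380 (≈0.5046)
After 9 (propagate distance d=15 (to screen)): x=-14443081/675220 (≈-21.3902) theta=146033/289380 (≈0.5046)
Rounded to 4 decimal places: x = -21.3902

Answer: -21.3902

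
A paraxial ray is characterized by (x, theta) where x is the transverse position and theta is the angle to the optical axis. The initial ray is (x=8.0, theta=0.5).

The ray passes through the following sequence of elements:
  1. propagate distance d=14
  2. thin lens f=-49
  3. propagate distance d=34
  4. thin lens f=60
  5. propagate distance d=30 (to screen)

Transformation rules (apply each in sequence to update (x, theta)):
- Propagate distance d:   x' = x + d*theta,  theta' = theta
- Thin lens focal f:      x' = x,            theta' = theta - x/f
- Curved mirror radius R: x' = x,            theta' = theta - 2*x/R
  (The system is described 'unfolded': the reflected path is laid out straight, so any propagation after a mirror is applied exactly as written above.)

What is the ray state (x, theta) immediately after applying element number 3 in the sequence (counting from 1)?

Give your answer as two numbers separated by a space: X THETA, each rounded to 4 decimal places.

Answer: 42.4082 0.8061

Derivation:
Initial: x=8.0000 theta=0.5000
After 1 (propagate distance d=14): x=15.0000 theta=0.5000
After 2 (thin lens f=-49): x=15.0000 theta=79/98 (≈0.8061)
After 3 (propagate distance d=34): x=2078/49 (≈42.4082) theta=79/98 (≈0.8061)
Rounded to 4 decimal places: x = 42.4082, theta = 0.8061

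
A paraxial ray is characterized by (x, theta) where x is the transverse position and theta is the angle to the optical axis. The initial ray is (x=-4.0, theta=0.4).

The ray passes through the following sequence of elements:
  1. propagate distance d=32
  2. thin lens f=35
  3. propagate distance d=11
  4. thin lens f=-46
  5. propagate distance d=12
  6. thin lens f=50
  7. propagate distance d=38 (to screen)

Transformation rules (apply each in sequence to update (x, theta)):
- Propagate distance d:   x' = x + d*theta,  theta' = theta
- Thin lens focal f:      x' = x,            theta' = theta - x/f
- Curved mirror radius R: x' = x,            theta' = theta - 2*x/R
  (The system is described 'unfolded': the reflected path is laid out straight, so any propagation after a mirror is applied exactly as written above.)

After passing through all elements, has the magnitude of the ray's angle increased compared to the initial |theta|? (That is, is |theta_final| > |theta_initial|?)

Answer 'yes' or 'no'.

Answer: no

Derivation:
Initial: x=-4.0000 theta=0.4000
After 1 (propagate distance d=32): x=8.8000 theta=0.4000
After 2 (thin lens f=35): x=8.8000 theta=26/175 (≈0.1486)
After 3 (propagate distance d=11): x=1826/175 (≈10.4343) theta=26/175 (≈0.1486)
After 4 (thin lens f=-46): x=1826/175 (≈10.4343) theta=1511/4025 (≈0.3754)
After 5 (propagate distance d=12): x=1718/115 (≈14.9391) theta=1511/4025 (≈0.3754)
After 6 (thin lens f=50): x=1718/115 (≈14.9391) theta=1542/20125 (≈0.0766)
After 7 (propagate distance d=38 (to screen)): x=359246/20125 (≈17.8507) theta=1542/20125 (≈0.0766)
|theta_initial|=0.4000 |theta_final|=1542/20125 (≈0.0766) -> not increased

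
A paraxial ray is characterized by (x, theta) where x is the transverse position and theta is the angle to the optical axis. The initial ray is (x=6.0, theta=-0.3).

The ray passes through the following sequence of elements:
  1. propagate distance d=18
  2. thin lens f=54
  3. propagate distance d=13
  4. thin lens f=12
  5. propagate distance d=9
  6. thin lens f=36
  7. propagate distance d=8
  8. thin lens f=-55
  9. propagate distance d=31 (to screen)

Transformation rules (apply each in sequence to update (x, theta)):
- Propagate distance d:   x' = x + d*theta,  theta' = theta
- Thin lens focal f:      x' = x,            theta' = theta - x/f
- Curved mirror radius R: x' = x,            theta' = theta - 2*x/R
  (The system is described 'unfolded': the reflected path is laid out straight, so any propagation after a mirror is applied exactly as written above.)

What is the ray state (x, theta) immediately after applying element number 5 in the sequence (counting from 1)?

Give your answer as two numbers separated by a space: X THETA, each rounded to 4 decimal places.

Answer: -3.6611 -0.0241

Derivation:
Initial: x=6.0000 theta=-0.3000
After 1 (propagate distance d=18): x=0.6000 theta=-0.3000
After 2 (thin lens f=54): x=0.6000 theta=-14/45 (≈-0.3111)
After 3 (propagate distance d=13): x=-31/9 (≈-3.4444) theta=-14/45 (≈-0.3111)
After 4 (thin lens f=12): x=-31/9 (≈-3.4444) theta=-13/540 (≈-0.0241)
After 5 (propagate distance d=9): x=-659/180 (≈-3.6611) theta=-13/540 (≈-0.0241)
Rounded to 4 decimal places: x = -3.6611, theta = -0.0241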